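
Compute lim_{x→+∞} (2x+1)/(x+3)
Evaluate the dominant behaviour as x → +∞; each term tends to a finite value or vanishes.
Limit = 2.

Final answer: 2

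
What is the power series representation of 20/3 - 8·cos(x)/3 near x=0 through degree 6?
x^6/270 - x^4/9 + 4·x^2/3 + 4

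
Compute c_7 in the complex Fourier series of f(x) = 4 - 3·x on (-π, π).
Compute the real Fourier coefficients first: a_7 = 0, b_7 = -6/7.
Then c_7 = (a_7 − i·b_7)/2 = 3·i/7.

Final answer: 3·i/7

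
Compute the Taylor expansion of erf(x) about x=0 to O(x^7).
x^5/(5·√(π)) - 2·x^3/(3·√(π)) + 2·x/√(π)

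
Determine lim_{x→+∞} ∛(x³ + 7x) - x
This is an ∞ − ∞ indeterminate form.
Multiply by (A² + AB + B²)/(A² + AB + B²) where A = ∛(x³+7x), B = x to use A³ − B³ = (A−B)(A²+AB+B²); the x³ terms cancel, leaving (7x)/(A²+AB+B²) with denominator ~ 3x², so the limit is 0.
Limit = 0.

Final answer: 0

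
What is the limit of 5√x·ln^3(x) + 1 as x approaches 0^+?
The product is a 0·∞ indeterminate form at x → 0⁺.
Rewrite the product as 5·ln^3(x) / x^(-1/2) and apply L'Hôpital, or use the standard hierarchy x^(-1/2) ≫ |ln x|^3 as x → 0⁺.
The indeterminate product → 0, so the limit = 1.

Final answer: 1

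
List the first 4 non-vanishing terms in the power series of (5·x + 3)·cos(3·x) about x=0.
-45·x^3/2 - 27·x^2/2 + 5·x + 3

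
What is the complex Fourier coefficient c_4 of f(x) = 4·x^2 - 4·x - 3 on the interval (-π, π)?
Compute the real Fourier coefficients first: a_4 = 1, b_4 = 2.
Then c_4 = (a_4 − i·b_4)/2 = 1/2 - i.

Final answer: 1/2 - i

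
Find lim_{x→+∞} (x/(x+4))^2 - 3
As x → +∞: x/(x+4) = 1/(1 + 4/x) → 1, and the 2nd power of a limit-1 base also → 1; with the additive constant, 1 - 3 = -2.
Limit = -2.

Final answer: -2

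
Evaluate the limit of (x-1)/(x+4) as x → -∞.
Evaluate the dominant behaviour as x → -∞; each term tends to a finite value or vanishes.
Limit = 1.

Final answer: 1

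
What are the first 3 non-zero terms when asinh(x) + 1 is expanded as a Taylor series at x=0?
-x^3/6 + x + 1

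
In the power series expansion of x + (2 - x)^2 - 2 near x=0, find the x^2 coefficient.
Expand to order 2: x + (2 - x)^2 - 2 = x^2 - 3·x + 2 + O(x^3).
The coefficient of x^2 is 1.

Final answer: 1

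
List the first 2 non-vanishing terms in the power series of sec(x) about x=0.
x^2/2 + 1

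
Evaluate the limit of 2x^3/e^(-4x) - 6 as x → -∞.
The quotient is an ∞/∞ indeterminate form as x → -∞.
Compare growth rates of the dominant terms (exponentials ≫ polynomials ≫ logarithms), or apply L'Hôpital's rule; the quotient → 0.
Adding the constant: 0 - 6 = -6. Limit = -6.

Final answer: -6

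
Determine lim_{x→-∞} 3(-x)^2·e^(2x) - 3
The product is a 0·∞ indeterminate form at x → -∞.
Rewrite the product as 3(-x)^2 / e^(-2x) (an ∞/∞ form) and apply L'Hôpital, or use the standard hierarchy e^(2|x|) ≫ |(-x)^2| as x → -∞.
The indeterminate product → 0, so the limit = -3.

Final answer: -3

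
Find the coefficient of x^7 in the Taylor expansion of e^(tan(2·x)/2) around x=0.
Expand to order 7: e^(tan(2·x)/2) = 787·x^7/144 + 779·x^6/240 + 337·x^5/120 + 11·x^4/8 + 3·x^3/2 + x^2/2 + x + 1 + O(x^8).
The coefficient of x^7 is 787/144.

Final answer: 787/144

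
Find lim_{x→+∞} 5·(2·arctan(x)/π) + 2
Evaluate the dominant behaviour as x → +∞; each term tends to a finite value or vanishes.
Limit = 7.

Final answer: 7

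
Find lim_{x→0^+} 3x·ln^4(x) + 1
The product is a 0·∞ indeterminate form at x → 0⁺.
Rewrite the product as 3·ln^4(x) / x^(-1) and apply L'Hôpital, or use the standard hierarchy x^(-1) ≫ |ln x|^4 as x → 0⁺.
The indeterminate product → 0, so the limit = 1.

Final answer: 1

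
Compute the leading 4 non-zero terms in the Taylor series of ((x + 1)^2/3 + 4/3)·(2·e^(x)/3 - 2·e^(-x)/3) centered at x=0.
4·x^4/27 + 22·x^3/27 + 8·x^2/9 + 20·x/9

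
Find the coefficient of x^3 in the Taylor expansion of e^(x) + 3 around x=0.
Expand to order 3: e^(x) + 3 = x^3/6 + x^2/2 + x + 4 + O(x^4).
The coefficient of x^3 is 1/6.

Final answer: 1/6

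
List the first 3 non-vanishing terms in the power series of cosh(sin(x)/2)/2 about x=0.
-5·x^4/256 + x^2/16 + 1/2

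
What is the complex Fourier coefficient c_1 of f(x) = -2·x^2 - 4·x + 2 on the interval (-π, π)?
Compute the real Fourier coefficients first: a_1 = 8, b_1 = -8.
Then c_1 = (a_1 − i·b_1)/2 = 4 + 4·i.

Final answer: 4 + 4·i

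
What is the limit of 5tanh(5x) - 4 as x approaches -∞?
Evaluate the dominant behaviour as x → -∞; each term tends to a finite value or vanishes.
Limit = -9.

Final answer: -9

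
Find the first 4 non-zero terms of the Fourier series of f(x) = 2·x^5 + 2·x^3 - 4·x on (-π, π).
(-76·π^2 + 4·π^4 + 448)·sin(x) + (-2·π^4 - 8 + 8·π^2)·sin(2·x) + (-44·π^2/27 - 128/81 + 4·π^4/3)·sin(3·x) + (-π^4 + 61/32 + π^2/4)·sin(4·x)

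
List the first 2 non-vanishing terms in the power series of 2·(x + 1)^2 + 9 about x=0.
4·x + 11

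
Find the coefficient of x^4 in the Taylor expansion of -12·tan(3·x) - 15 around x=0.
Expand to order 4: -12·tan(3·x) - 15 = -108·x^3 - 36·x - 15 + O(x^5).
The coefficient of x^4 is 0.

Final answer: 0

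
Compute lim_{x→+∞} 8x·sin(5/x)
As x → +∞: let u = 5/x → 0⁺; then 8·x·sin(5/x) = 8·5·sin(u)/u → 8·5·1 = 40.
Limit = 40.

Final answer: 40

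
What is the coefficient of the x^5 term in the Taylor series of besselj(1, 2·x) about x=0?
Expand to order 5: besselj(1, 2·x) = x^5/12 - x^3/2 + x + O(x^6).
The coefficient of x^5 is 1/12.

Final answer: 1/12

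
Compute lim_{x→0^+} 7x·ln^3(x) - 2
The product is a 0·∞ indeterminate form at x → 0⁺.
Rewrite the product as 7·ln^3(x) / x^(-1) and apply L'Hôpital, or use the standard hierarchy x^(-1) ≫ |ln x|^3 as x → 0⁺.
The indeterminate product → 0, so the limit = -2.

Final answer: -2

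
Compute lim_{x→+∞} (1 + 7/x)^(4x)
As x → +∞: write (1 + 7/x)^(4x) = ((1 + 7/x)^x)^4 → (e^7)^4 = e^28.
Limit = e^(28).

Final answer: e^(28)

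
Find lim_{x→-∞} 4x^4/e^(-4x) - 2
The quotient is an ∞/∞ indeterminate form as x → -∞.
Compare growth rates of the dominant terms (exponentials ≫ polynomials ≫ logarithms), or apply L'Hôpital's rule; the quotient → 0.
Adding the constant: 0 - 2 = -2. Limit = -2.

Final answer: -2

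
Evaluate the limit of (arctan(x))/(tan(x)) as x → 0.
Both numerator and denominator → 0 as x → 0; this is a 0/0 indeterminate form.
Expand each to leading order near x = 0: numerator ~ x, denominator ~ x.
The limit of the ratio is 1.

Final answer: 1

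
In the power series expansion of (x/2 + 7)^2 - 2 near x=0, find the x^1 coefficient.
Expand to order 1: (x/2 + 7)^2 - 2 = 7·x + 47 + O(x^2).
The coefficient of x^1 is 7.

Final answer: 7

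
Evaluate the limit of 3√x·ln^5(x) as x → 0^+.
This is a 0·∞ indeterminate form at x → 0⁺.
Rewrite the product as 3·ln^5(x) / x^(-1/2) and apply L'Hôpital, or use the standard hierarchy x^(-1/2) ≫ |ln x|^5 as x → 0⁺.
The indeterminate product → 0, so the limit = 0.

Final answer: 0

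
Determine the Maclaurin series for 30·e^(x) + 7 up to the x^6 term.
x^6/24 + x^5/4 + 5·x^4/4 + 5·x^3 + 15·x^2 + 30·x + 37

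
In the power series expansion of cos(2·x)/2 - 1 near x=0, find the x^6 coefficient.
Expand to order 6: cos(2·x)/2 - 1 = -2·x^6/45 + x^4/3 - x^2 - 1/2 + O(x^7).
The coefficient of x^6 is -2/45.

Final answer: -2/45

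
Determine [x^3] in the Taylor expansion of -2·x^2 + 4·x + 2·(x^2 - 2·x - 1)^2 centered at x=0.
Expand to order 3: -2·x^2 + 4·x + 2·(x^2 - 2·x - 1)^2 = -8·x^3 + 2·x^2 + 12·x + 2 + O(x^4).
The coefficient of x^3 is -8.

Final answer: -8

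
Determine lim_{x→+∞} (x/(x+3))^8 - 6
As x → +∞: x/(x+3) = 1/(1 + 3/x) → 1, and the 8th power of a limit-1 base also → 1; with the additive constant, 1 - 6 = -5.
Limit = -5.

Final answer: -5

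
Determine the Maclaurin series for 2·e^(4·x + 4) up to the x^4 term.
64·x^4·e^(4)/3 + 64·x^3·e^(4)/3 + 16·x^2·e^(4) + 8·x·e^(4) + 2·e^(4)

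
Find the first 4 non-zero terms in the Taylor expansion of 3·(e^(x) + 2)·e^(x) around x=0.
5·x^3 + 9·x^2 + 12·x + 9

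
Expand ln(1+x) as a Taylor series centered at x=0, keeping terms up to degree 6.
-x^6/6 + x^5/5 - x^4/4 + x^3/3 - x^2/2 + x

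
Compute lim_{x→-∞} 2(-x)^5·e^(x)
This is a 0·∞ indeterminate form at x → -∞.
Rewrite the product as 2(-x)^5 / e^(-x) (an ∞/∞ form) and apply L'Hôpital, or use the standard hierarchy e^(|x|) ≫ |(-x)^5| as x → -∞.
The indeterminate product → 0, so the limit = 0.

Final answer: 0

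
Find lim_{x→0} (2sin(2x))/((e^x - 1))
Both numerator and denominator → 0 as x → 0; this is a 0/0 indeterminate form.
Expand each to leading order near x = 0: numerator ~ 4·x, denominator ~ x.
The limit of the ratio is 4.

Final answer: 4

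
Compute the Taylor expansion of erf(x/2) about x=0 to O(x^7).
x^5/(160·√(π)) - x^3/(12·√(π)) + x/√(π)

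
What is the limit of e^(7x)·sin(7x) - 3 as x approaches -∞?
Evaluate the dominant behaviour as x → -∞; each term tends to a finite value or vanishes.
Limit = -3.

Final answer: -3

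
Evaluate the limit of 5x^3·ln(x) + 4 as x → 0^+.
The product is a 0·∞ indeterminate form at x → 0⁺.
Rewrite the product as 5·ln(x) / x^(-3) and apply L'Hôpital, or use the standard hierarchy x^(-3) ≫ |ln x| as x → 0⁺.
The indeterminate product → 0, so the limit = 4.

Final answer: 4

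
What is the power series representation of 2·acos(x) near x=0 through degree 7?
-5·x^7/56 - 3·x^5/20 - x^3/3 - 2·x + π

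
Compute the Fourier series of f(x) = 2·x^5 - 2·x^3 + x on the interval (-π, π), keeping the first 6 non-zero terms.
(-84·π^2 + 4·π^4 + 506)·sin(x) + (-2·π^4 - 19 + 12·π^2)·sin(2·x) + (-116·π^2/27 + 286/81 + 4·π^4/3)·sin(3·x) + (-π^4 - 43/32 + 9·π^2/4)·sin(4·x) + (-36·π^2/25 + 466/625 + 4·π^4/5)·sin(5·x) + (-2·π^4/3 - 41/81 + 28·π^2/27)·sin(6·x)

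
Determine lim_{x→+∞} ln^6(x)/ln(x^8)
This is an ∞/∞ indeterminate form as x → +∞.
Write ln(x^8) = 8·ln(x), reducing the quotient to ln^5(x)/8 → ∞.
Limit = ∞.

Final answer: ∞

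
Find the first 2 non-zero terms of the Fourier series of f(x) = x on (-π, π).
2·sin(x) - sin(2·x)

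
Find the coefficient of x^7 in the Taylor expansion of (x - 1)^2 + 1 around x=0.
Expand to order 7: (x - 1)^2 + 1 = x^2 - 2·x + 2 + O(x^8).
The coefficient of x^7 is 0.

Final answer: 0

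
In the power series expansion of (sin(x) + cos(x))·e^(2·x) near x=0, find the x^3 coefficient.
Expand to order 3: (sin(x) + cos(x))·e^(2·x) = 13·x^3/6 + 7·x^2/2 + 3·x + 1 + O(x^4).
The coefficient of x^3 is 13/6.

Final answer: 13/6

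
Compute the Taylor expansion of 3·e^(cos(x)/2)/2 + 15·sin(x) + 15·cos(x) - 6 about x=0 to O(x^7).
x^6·(-49·e^(1/2)/3840 - 1/48) + x^5/8 + x^4·(5·e^(1/2)/64 + 5/8) - 5·x^3/2 + x^2·(-15/2 - 3·e^(1/2)/8) + 15·x + 3·e^(1/2)/2 + 9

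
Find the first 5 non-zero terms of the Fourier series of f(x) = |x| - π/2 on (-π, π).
-4·cos(x)/π - 4·cos(3·x)/(9·π) - 4·cos(5·x)/(25·π) - 4·cos(7·x)/(49·π) - 4·cos(9·x)/(81·π)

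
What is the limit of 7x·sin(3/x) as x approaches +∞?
As x → +∞: let u = 3/x → 0⁺; then 7·x·sin(3/x) = 7·3·sin(u)/u → 7·3·1 = 21.
Limit = 21.

Final answer: 21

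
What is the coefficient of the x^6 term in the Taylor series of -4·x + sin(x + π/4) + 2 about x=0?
Expand to order 6: -4·x + sin(x + π/4) + 2 = -√(2)·x^6/1440 + √(2)·x^5/240 + √(2)·x^4/48 - √(2)·x^3/12 - √(2)·x^2/4 + x·(-4 + √(2)/2) + √(2)/2 + 2 + O(x^7).
The coefficient of x^6 is -√(2)/1440.

Final answer: -√(2)/1440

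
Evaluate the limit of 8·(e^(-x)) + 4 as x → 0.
Direct substitution at x = 0 gives 12.

Final answer: 12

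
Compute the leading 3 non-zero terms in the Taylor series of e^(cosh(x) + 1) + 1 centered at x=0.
x^4·e^(2)/6 + x^2·e^(2)/2 + 1 + e^(2)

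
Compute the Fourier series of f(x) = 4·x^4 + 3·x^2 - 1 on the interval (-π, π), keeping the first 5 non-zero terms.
(180 - 32·π^2)·cos(x) + (-9 + 8·π^2)·cos(2·x) + (28/27 - 32·π^2/9)·cos(3·x) + 2·π^2·cos(4·x) - 1 + π^2 + 4·π^4/5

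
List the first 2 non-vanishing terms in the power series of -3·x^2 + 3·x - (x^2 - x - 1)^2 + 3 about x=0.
x + 2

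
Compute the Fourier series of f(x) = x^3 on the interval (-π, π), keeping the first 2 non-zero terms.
(-12 + 2·π^2)·sin(x) + (3/2 - π^2)·sin(2·x)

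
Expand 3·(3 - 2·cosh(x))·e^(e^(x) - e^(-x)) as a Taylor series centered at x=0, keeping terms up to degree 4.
-9·x^4/4 - x^3 + 3·x^2 + 6·x + 3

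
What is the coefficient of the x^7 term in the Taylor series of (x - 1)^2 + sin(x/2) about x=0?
Expand to order 7: (x - 1)^2 + sin(x/2) = -x^7/645120 + x^5/3840 - x^3/48 + x^2 - 3·x/2 + 1 + O(x^8).
The coefficient of x^7 is -1/645120.

Final answer: -1/645120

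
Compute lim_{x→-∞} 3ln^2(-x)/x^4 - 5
The quotient is an ∞/∞ indeterminate form as x → -∞.
Compare growth rates of the dominant terms (exponentials ≫ polynomials ≫ logarithms), or apply L'Hôpital's rule; the quotient → 0.
Adding the constant: 0 - 5 = -5. Limit = -5.

Final answer: -5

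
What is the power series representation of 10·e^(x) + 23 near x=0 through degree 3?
5·x^3/3 + 5·x^2 + 10·x + 33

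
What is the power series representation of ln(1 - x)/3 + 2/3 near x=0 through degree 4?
-x^4/12 - x^3/9 - x^2/6 - x/3 + 2/3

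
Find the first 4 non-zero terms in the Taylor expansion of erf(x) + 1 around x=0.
x^5/(5·√(π)) - 2·x^3/(3·√(π)) + 2·x/√(π) + 1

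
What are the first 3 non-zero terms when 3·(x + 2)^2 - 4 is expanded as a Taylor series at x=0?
3·x^2 + 12·x + 8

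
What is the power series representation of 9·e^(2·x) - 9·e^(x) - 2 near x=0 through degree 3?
21·x^3/2 + 27·x^2/2 + 9·x - 2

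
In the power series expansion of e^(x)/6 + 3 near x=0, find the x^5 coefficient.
Expand to order 5: e^(x)/6 + 3 = x^5/720 + x^4/144 + x^3/36 + x^2/12 + x/6 + 19/6 + O(x^6).
The coefficient of x^5 is 1/720.

Final answer: 1/720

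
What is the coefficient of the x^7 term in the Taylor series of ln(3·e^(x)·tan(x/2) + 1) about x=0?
Expand to order 7: ln(3·e^(x)·tan(x/2) + 1) = 19·x^7/3360 - 49·x^6/960 + x^5/16 + 3·x^4/64 - x^3/4 + 3·x^2/8 + 3·x/2 + O(x^8).
The coefficient of x^7 is 19/3360.

Final answer: 19/3360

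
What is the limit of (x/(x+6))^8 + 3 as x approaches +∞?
As x → +∞: x/(x+6) = 1/(1 + 6/x) → 1, and the 8th power of a limit-1 base also → 1; with the additive constant, 1 + 3 = 4.
Limit = 4.

Final answer: 4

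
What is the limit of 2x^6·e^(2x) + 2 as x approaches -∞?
The product is a 0·∞ indeterminate form at x → -∞.
Rewrite the product as 2x^6 / e^(-2x) (an ∞/∞ form) and apply L'Hôpital, or use the standard hierarchy e^(2|x|) ≫ |x^6| as x → -∞.
The indeterminate product → 0, so the limit = 2.

Final answer: 2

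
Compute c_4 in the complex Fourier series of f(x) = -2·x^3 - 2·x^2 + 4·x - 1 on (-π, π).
Compute the real Fourier coefficients first: a_4 = -1/2, b_4 = -19/8 + π^2.
Then c_4 = (a_4 − i·b_4)/2 = -1/4 - i·π^2/2 + 19·i/16.

Final answer: -1/4 - i·π^2/2 + 19·i/16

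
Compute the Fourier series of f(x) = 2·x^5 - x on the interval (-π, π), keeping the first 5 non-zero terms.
(-80·π^2 + 4·π^4 + 478)·sin(x) + (-2·π^4 - 14 + 10·π^2)·sin(2·x) + (-80·π^2/27 + 106/81 + 4·π^4/3)·sin(3·x) + (-π^4 + 1/32 + 5·π^2/4)·sin(4·x) + (-16·π^2/25 - 154/625 + 4·π^4/5)·sin(5·x)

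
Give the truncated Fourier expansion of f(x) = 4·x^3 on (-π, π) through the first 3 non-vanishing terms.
(-48 + 8·π^2)·sin(x) + (6 - 4·π^2)·sin(2·x) + (-16/9 + 8·π^2/3)·sin(3·x)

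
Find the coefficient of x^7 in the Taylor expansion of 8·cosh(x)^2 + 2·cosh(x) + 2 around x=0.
Expand to order 7: 8·cosh(x)^2 + 2·cosh(x) + 2 = 43·x^6/120 + 11·x^4/4 + 9·x^2 + 12 + O(x^8).
The coefficient of x^7 is 0.

Final answer: 0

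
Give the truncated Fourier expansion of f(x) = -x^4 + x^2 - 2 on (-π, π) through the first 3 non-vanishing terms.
(-52 + 8·π^2)·cos(x) + (4 - 2·π^2)·cos(2·x) - π^4/5 - 2 + π^2/3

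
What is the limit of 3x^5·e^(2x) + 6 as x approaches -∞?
The product is a 0·∞ indeterminate form at x → -∞.
Rewrite the product as 3x^5 / e^(-2x) (an ∞/∞ form) and apply L'Hôpital, or use the standard hierarchy e^(2|x|) ≫ |x^5| as x → -∞.
The indeterminate product → 0, so the limit = 6.

Final answer: 6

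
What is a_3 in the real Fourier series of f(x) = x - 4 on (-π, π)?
a_3 = (1/π) ∫_{-π}^{π} f(x)·cos(3x) dx.
Evaluate the integral (use parity and integration by parts as needed): a_3 = 0.

Final answer: 0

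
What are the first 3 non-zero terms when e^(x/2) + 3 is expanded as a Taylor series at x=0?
x^2/8 + x/2 + 4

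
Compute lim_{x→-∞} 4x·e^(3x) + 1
The product is a 0·∞ indeterminate form at x → -∞.
Rewrite the product as 4x / e^(-3x) (an ∞/∞ form) and apply L'Hôpital, or use the standard hierarchy e^(3|x|) ≫ |x| as x → -∞.
The indeterminate product → 0, so the limit = 1.

Final answer: 1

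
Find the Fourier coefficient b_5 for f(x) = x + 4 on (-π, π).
b_5 = (1/π) ∫_{-π}^{π} f(x)·sin(5x) dx.
Evaluate the integral (use parity and integration by parts as needed): b_5 = 2/5.

Final answer: 2/5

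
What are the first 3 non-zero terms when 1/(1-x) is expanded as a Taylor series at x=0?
x^2 + x + 1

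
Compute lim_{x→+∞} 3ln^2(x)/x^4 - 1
The quotient is an ∞/∞ indeterminate form as x → +∞.
The polynomial denominator x^4 dominates the logarithmic numerator (any positive power of x ≫ ln^2(x) as x → ∞), so the quotient → 0.
Adding the constant: 0 - 1 = -1. Limit = -1.

Final answer: -1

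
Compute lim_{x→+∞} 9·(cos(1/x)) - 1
Evaluate the dominant behaviour as x → +∞; each term tends to a finite value or vanishes.
Limit = 8.

Final answer: 8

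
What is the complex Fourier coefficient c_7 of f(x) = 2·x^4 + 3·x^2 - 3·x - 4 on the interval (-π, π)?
Compute the real Fourier coefficients first: a_7 = -16·π^2/49 - 492/2401, b_7 = -6/7.
Then c_7 = (a_7 − i·b_7)/2 = -8·π^2/49 - 246/2401 + 3·i/7.

Final answer: -8·π^2/49 - 246/2401 + 3·i/7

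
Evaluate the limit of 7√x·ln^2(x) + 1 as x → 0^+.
The product is a 0·∞ indeterminate form at x → 0⁺.
Rewrite the product as 7·ln^2(x) / x^(-1/2) and apply L'Hôpital, or use the standard hierarchy x^(-1/2) ≫ |ln x|^2 as x → 0⁺.
The indeterminate product → 0, so the limit = 1.

Final answer: 1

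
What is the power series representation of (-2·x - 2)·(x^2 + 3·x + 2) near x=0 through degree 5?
-2·x^3 - 8·x^2 - 10·x - 4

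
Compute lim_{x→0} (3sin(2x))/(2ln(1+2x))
Both numerator and denominator → 0 as x → 0; this is a 0/0 indeterminate form.
Expand each to leading order near x = 0: numerator ~ 6·x, denominator ~ 4·x.
The limit of the ratio is 3/2.

Final answer: 3/2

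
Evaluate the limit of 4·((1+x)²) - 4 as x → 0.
Direct substitution at x = 0 gives 0.

Final answer: 0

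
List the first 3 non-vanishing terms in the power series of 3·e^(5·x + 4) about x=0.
75·x^2·e^(4)/2 + 15·x·e^(4) + 3·e^(4)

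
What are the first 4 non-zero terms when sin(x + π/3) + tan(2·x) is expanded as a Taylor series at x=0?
31·x^3/12 - √(3)·x^2/4 + 5·x/2 + √(3)/2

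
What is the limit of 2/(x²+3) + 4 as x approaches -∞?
Evaluate the dominant behaviour as x → -∞; each term tends to a finite value or vanishes.
Limit = 4.

Final answer: 4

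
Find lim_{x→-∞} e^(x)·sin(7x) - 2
Evaluate the dominant behaviour as x → -∞; each term tends to a finite value or vanishes.
Limit = -2.

Final answer: -2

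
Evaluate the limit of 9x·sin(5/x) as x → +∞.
As x → +∞: let u = 5/x → 0⁺; then 9·x·sin(5/x) = 9·5·sin(u)/u → 9·5·1 = 45.
Limit = 45.

Final answer: 45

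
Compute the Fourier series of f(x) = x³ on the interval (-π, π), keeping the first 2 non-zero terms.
(-12 + 2·π^2)·sin(x) + (3/2 - π^2)·sin(2·x)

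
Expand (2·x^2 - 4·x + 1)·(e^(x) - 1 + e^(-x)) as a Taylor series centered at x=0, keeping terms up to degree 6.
61·x^6/360 - x^5/3 + 25·x^4/12 - 4·x^3 + 3·x^2 - 4·x + 1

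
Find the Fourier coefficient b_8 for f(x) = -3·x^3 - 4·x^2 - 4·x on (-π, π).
b_8 = (1/π) ∫_{-π}^{π} f(x)·sin(8x) dx.
Evaluate the integral (use parity and integration by parts as needed): b_8 = 119/128 + 3·π^2/4.

Final answer: 119/128 + 3·π^2/4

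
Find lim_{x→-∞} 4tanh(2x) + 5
Evaluate the dominant behaviour as x → -∞; each term tends to a finite value or vanishes.
Limit = 1.

Final answer: 1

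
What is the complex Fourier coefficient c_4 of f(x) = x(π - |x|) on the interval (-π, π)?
Compute the real Fourier coefficients first: a_4 = 0, b_4 = 0.
Then c_4 = (a_4 − i·b_4)/2 = 0.

Final answer: 0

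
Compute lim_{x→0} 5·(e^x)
Direct substitution at x = 0 gives 5.

Final answer: 5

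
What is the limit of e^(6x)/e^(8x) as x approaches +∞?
This is an ∞/∞ indeterminate form as x → +∞.
Rewrite e^(6x)/e^(8x) = e^((6−8)x) = e^(-2x); the exponent coefficient is -2 < 0 so e^(-2x) → 0.
Limit = 0.

Final answer: 0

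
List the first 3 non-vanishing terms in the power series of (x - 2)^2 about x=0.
x^2 - 4·x + 4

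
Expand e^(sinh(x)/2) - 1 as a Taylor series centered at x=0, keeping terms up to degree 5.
19·x^5/1280 + 17·x^4/384 + 5·x^3/48 + x^2/8 + x/2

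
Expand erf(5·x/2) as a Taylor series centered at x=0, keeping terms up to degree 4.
-125·x^3/(12·√(π)) + 5·x/√(π)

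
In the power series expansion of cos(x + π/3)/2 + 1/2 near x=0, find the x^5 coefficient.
Expand to order 5: cos(x + π/3)/2 + 1/2 = -√(3)·x^5/480 + x^4/96 + √(3)·x^3/24 - x^2/8 - √(3)·x/4 + 3/4 + O(x^6).
The coefficient of x^5 is -√(3)/480.

Final answer: -√(3)/480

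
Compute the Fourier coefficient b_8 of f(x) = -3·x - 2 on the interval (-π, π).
b_8 = (1/π) ∫_{-π}^{π} f(x)·sin(8x) dx.
Evaluate the integral (use parity and integration by parts as needed): b_8 = 3/4.

Final answer: 3/4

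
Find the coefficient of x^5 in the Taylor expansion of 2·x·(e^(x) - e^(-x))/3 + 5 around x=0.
Expand to order 5: 2·x·(e^(x) - e^(-x))/3 + 5 = 2·x^4/9 + 4·x^2/3 + 5 + O(x^6).
The coefficient of x^5 is 0.

Final answer: 0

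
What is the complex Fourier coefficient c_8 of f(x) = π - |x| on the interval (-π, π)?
Compute the real Fourier coefficients first: a_8 = 0, b_8 = 0.
Then c_8 = (a_8 − i·b_8)/2 = 0.

Final answer: 0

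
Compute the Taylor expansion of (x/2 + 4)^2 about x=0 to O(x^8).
x^2/4 + 4·x + 16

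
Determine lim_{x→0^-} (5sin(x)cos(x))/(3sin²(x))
Both numerator and denominator → 0 as x → 0^-; this is a 0/0 indeterminate form.
Expand each to leading order near x = 0: numerator ~ 5·x, denominator ~ 3·x^2.
The limit of the ratio is -∞.

Final answer: -∞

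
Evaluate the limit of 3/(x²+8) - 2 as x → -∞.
Evaluate the dominant behaviour as x → -∞; each term tends to a finite value or vanishes.
Limit = -2.

Final answer: -2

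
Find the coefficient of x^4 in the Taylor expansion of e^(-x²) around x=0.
Expand to order 4: e^(-x²) = x^4/2 - x^2 + 1 + O(x^5).
The coefficient of x^4 is 1/2.

Final answer: 1/2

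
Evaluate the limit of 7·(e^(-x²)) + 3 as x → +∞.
Evaluate the dominant behaviour as x → +∞; each term tends to a finite value or vanishes.
Limit = 3.

Final answer: 3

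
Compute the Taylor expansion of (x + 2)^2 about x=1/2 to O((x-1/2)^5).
25/4 + 5·(x - 1/2) + (x - 1/2)^2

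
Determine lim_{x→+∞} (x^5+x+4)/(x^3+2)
This is an ∞/∞ indeterminate form as x → +∞.
Divide numerator and denominator by x^5 and let the lower-order terms vanish; the numerator's degree 5 exceeds the denominator's degree 3, so the quotient diverges.
Limit = ∞.

Final answer: ∞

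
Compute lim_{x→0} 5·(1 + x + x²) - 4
Direct substitution at x = 0 gives 1.

Final answer: 1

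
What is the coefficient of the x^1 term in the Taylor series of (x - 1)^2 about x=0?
Expand to order 1: (x - 1)^2 = 1 - 2·x + O(x^2).
The coefficient of x^1 is -2.

Final answer: -2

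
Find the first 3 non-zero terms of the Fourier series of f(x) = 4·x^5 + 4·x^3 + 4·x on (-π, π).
(-152·π^2 + 8·π^4 + 920)·sin(x) + (-4·π^4 - 28 + 16·π^2)·sin(2·x) + (-88·π^2/27 + 392/81 + 8·π^4/3)·sin(3·x)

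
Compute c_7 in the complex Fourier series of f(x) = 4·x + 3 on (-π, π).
Compute the real Fourier coefficients first: a_7 = 0, b_7 = 8/7.
Then c_7 = (a_7 − i·b_7)/2 = -4·i/7.

Final answer: -4·i/7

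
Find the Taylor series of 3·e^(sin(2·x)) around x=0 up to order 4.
-6·x^4 + 6·x^2 + 6·x + 3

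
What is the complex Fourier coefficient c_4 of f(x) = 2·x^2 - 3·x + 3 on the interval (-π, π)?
Compute the real Fourier coefficients first: a_4 = 1/2, b_4 = 3/2.
Then c_4 = (a_4 − i·b_4)/2 = 1/4 - 3·i/4.

Final answer: 1/4 - 3·i/4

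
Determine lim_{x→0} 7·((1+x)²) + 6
Direct substitution at x = 0 gives 13.

Final answer: 13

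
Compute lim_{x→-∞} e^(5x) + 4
Evaluate the dominant behaviour as x → -∞; each term tends to a finite value or vanishes.
Limit = 4.

Final answer: 4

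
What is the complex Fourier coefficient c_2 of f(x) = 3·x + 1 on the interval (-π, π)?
Compute the real Fourier coefficients first: a_2 = 0, b_2 = -3.
Then c_2 = (a_2 − i·b_2)/2 = 3·i/2.

Final answer: 3·i/2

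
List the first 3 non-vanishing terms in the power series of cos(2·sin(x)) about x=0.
4·x^4/3 - 2·x^2 + 1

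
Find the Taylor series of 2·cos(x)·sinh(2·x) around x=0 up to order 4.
2·x^3/3 + 4·x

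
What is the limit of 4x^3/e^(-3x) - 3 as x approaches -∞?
The quotient is an ∞/∞ indeterminate form as x → -∞.
Compare growth rates of the dominant terms (exponentials ≫ polynomials ≫ logarithms), or apply L'Hôpital's rule; the quotient → 0.
Adding the constant: 0 - 3 = -3. Limit = -3.

Final answer: -3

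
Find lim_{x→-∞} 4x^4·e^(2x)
This is a 0·∞ indeterminate form at x → -∞.
Rewrite the product as 4x^4 / e^(-2x) (an ∞/∞ form) and apply L'Hôpital, or use the standard hierarchy e^(2|x|) ≫ |x^4| as x → -∞.
The indeterminate product → 0, so the limit = 0.

Final answer: 0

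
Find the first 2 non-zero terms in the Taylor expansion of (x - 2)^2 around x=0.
4 - 4·x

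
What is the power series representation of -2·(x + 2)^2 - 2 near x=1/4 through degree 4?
-97/8 - 9·(x - 1/4) - 2·(x - 1/4)^2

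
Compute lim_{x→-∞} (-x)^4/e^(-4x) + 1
The quotient is an ∞/∞ indeterminate form as x → -∞.
Compare growth rates of the dominant terms (exponentials ≫ polynomials ≫ logarithms), or apply L'Hôpital's rule; the quotient → 0.
Adding the constant: 0 + 1 = 1. Limit = 1.

Final answer: 1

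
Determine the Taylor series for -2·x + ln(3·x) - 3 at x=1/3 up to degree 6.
-11/3 + (x - 1/3) - 9·(x - 1/3)^2/2 + 9·(x - 1/3)^3 - 81·(x - 1/3)^4/4 + 243·(x - 1/3)^5/5 - 243·(x - 1/3)^6/2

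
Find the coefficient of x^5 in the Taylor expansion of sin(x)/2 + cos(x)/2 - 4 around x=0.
Expand to order 5: sin(x)/2 + cos(x)/2 - 4 = x^5/240 + x^4/48 - x^3/12 - x^2/4 + x/2 - 7/2 + O(x^6).
The coefficient of x^5 is 1/240.

Final answer: 1/240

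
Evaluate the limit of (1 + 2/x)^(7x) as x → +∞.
As x → +∞: write (1 + 2/x)^(7x) = ((1 + 2/x)^x)^7 → (e^2)^7 = e^14.
Limit = e^(14).

Final answer: e^(14)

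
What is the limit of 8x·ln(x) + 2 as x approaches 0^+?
The product is a 0·∞ indeterminate form at x → 0⁺.
Rewrite the product as 8·ln(x) / x^(-1) and apply L'Hôpital, or use the standard hierarchy x^(-1) ≫ |ln x| as x → 0⁺.
The indeterminate product → 0, so the limit = 2.

Final answer: 2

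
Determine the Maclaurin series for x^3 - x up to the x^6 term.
x^3 - x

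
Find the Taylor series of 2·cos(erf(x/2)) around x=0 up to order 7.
x^6·(-7/(360·π) - 1/(36·π^2) - 1/(360·π^3)) + x^4·(1/(12·π^2) + 1/(6·π)) - x^2/π + 2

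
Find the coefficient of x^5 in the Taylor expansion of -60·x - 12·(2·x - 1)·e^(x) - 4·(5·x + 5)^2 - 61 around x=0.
Expand to order 5: -60·x - 12·(2·x - 1)·e^(x) - 4·(5·x + 5)^2 - 61 = -9·x^5/10 - 7·x^4/2 - 10·x^3 - 118·x^2 - 272·x - 149 + O(x^6).
The coefficient of x^5 is -9/10.

Final answer: -9/10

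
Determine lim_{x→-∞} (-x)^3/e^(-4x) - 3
The quotient is an ∞/∞ indeterminate form as x → -∞.
Compare growth rates of the dominant terms (exponentials ≫ polynomials ≫ logarithms), or apply L'Hôpital's rule; the quotient → 0.
Adding the constant: 0 - 3 = -3. Limit = -3.

Final answer: -3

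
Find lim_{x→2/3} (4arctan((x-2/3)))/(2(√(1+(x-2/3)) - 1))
Both numerator and denominator → 0 as x → 2/3; this is a 0/0 indeterminate form.
Expand each to leading order near x = 2/3: numerator ~ 4·(x - 2/3), denominator ~ (x - 2/3).
The limit of the ratio is 4.

Final answer: 4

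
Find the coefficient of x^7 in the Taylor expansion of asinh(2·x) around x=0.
Expand to order 7: asinh(2·x) = -40·x^7/7 + 12·x^5/5 - 4·x^3/3 + 2·x + O(x^8).
The coefficient of x^7 is -40/7.

Final answer: -40/7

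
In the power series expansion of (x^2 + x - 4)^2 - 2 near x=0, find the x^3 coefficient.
Expand to order 3: (x^2 + x - 4)^2 - 2 = 2·x^3 - 7·x^2 - 8·x + 14 + O(x^4).
The coefficient of x^3 is 2.

Final answer: 2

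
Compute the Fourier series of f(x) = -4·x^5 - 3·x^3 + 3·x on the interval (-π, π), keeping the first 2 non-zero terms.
(-918 - 8·π^4 + 154·π^2)·sin(x) + (-17·π^2 + 45/2 + 4·π^4)·sin(2·x)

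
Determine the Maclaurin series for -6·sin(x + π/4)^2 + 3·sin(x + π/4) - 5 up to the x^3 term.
x^3·(4 - √(2)/4) - 3·√(2)·x^2/4 + x·(-6 + 3·√(2)/2) - 8 + 3·√(2)/2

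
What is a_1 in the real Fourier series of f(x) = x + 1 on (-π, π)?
a_1 = (1/π) ∫_{-π}^{π} f(x)·cos(1x) dx.
Evaluate the integral (use parity and integration by parts as needed): a_1 = 0.

Final answer: 0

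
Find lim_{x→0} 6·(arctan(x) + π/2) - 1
Direct substitution at x = 0 gives -1 + 3·π.

Final answer: -1 + 3·π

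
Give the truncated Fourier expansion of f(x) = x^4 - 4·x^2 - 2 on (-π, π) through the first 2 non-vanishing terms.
(64 - 8·π^2)·cos(x) - 4·π^2/3 - 2 + π^4/5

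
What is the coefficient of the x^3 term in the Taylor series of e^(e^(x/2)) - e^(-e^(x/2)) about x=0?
Expand to order 3: e^(e^(x/2)) - e^(-e^(x/2)) = x^3·(-e^(-1)/48 + 5·e/48) + e·x^2/4 + x·(e^(-1)/2 + e/2) - e^(-1) + e + O(x^4).
The coefficient of x^3 is -e^(-1)/48 + 5·e/48.

Final answer: -e^(-1)/48 + 5·e/48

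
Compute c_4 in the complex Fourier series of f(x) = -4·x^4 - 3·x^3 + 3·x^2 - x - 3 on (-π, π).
Compute the real Fourier coefficients first: a_4 = 3/2 - 2·π^2, b_4 = -1/16 + 3·π^2/2.
Then c_4 = (a_4 − i·b_4)/2 = -π^2 + 3/4 - 3·i·π^2/4 + i/32.

Final answer: -π^2 + 3/4 - 3·i·π^2/4 + i/32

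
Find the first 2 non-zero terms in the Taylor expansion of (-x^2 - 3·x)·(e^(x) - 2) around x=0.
-2·x^2 + 3·x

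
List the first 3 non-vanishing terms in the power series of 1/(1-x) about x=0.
x^2 + x + 1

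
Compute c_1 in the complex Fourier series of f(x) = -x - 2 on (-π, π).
Compute the real Fourier coefficients first: a_1 = 0, b_1 = -2.
Then c_1 = (a_1 − i·b_1)/2 = i.

Final answer: i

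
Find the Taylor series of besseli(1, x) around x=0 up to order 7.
x^7/18432 + x^5/384 + x^3/16 + x/2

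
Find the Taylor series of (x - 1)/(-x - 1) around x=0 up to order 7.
-2·x^7 + 2·x^6 - 2·x^5 + 2·x^4 - 2·x^3 + 2·x^2 - 2·x + 1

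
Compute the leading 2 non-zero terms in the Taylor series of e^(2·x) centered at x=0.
2·x + 1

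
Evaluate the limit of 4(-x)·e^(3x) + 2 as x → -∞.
The product is a 0·∞ indeterminate form at x → -∞.
Rewrite the product as 4(-x) / e^(-3x) (an ∞/∞ form) and apply L'Hôpital, or use the standard hierarchy e^(3|x|) ≫ |(-x)| as x → -∞.
The indeterminate product → 0, so the limit = 2.

Final answer: 2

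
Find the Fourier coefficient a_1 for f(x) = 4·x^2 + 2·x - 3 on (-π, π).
a_1 = (1/π) ∫_{-π}^{π} f(x)·cos(1x) dx.
Evaluate the integral (use parity and integration by parts as needed): a_1 = -16.

Final answer: -16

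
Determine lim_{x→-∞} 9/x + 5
Evaluate the dominant behaviour as x → -∞; each term tends to a finite value or vanishes.
Limit = 5.

Final answer: 5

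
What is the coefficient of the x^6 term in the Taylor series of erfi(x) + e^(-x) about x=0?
Expand to order 6: erfi(x) + e^(-x) = x^6/720 + x^5·(-1/120 + 1/(5·√(π))) + x^4/24 + x^3·(-1/6 + 2/(3·√(π))) + x^2/2 + x·(-1 + 2/√(π)) + 1 + O(x^7).
The coefficient of x^6 is 1/720.

Final answer: 1/720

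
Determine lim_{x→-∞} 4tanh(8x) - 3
Evaluate the dominant behaviour as x → -∞; each term tends to a finite value or vanishes.
Limit = -7.

Final answer: -7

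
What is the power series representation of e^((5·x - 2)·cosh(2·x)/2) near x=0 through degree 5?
1595·x^5·e^(-1)/256 + 1179·x^4·e^(-1)/128 + 125·x^3·e^(-1)/48 + 9·x^2·e^(-1)/8 + 5·x·e^(-1)/2 + e^(-1)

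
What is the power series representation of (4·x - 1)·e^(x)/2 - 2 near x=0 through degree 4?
5·x^4/16 + 11·x^3/12 + 7·x^2/4 + 3·x/2 - 5/2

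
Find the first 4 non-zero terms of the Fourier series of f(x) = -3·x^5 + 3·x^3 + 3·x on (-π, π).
(-750 - 6·π^4 + 126·π^2)·sin(x) + (-18·π^2 + 24 + 3·π^4)·sin(2·x) + (-2·π^4 - 62/27 + 58·π^2/9)·sin(3·x) + (-27·π^2/8 - 15/64 + 3·π^4/2)·sin(4·x)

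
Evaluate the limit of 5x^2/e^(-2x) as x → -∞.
This is an ∞/∞ indeterminate form as x → -∞.
Compare growth rates of the dominant terms (exponentials ≫ polynomials ≫ logarithms), or apply L'Hôpital's rule; the quotient → 0.
Limit = 0.

Final answer: 0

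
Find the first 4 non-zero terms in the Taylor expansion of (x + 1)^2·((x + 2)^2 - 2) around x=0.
6·x^3 + 11·x^2 + 8·x + 2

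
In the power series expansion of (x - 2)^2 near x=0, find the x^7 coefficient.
Expand to order 7: (x - 2)^2 = x^2 - 4·x + 4 + O(x^8).
The coefficient of x^7 is 0.

Final answer: 0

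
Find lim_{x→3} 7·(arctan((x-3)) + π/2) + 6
Direct substitution at x = 3 gives 6 + 7·π/2.

Final answer: 6 + 7·π/2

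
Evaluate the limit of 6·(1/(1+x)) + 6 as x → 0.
Direct substitution at x = 0 gives 12.

Final answer: 12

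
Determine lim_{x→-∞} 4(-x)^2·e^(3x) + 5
The product is a 0·∞ indeterminate form at x → -∞.
Rewrite the product as 4(-x)^2 / e^(-3x) (an ∞/∞ form) and apply L'Hôpital, or use the standard hierarchy e^(3|x|) ≫ |(-x)^2| as x → -∞.
The indeterminate product → 0, so the limit = 5.

Final answer: 5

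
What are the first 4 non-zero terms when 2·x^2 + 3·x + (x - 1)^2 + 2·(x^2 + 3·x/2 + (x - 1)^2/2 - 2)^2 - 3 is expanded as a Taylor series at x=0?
3·x^3 - 11·x^2/2 - 2·x + 5/2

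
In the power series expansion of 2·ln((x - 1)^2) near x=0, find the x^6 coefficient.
Expand to order 6: 2·ln((x - 1)^2) = -2·x^6/3 - 4·x^5/5 - x^4 - 4·x^3/3 - 2·x^2 - 4·x + O(x^7).
The coefficient of x^6 is -2/3.

Final answer: -2/3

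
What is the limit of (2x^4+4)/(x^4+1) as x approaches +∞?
This is an ∞/∞ indeterminate form as x → +∞.
Divide numerator and denominator by x^4 and let the lower-order terms vanish; the leading terms give 2/1 = 2.
Limit = 2.

Final answer: 2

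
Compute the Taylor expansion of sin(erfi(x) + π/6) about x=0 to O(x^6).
x^5·(-2·√(3)/(3·π^(3/2)) + 2·√(3)/(15·π^(5/2)) + √(3)/(10·√(π))) + x^4·(-2/(3·π) + 1/(3·π^2)) + x^3·(-2·√(3)/(3·π^(3/2)) + √(3)/(3·√(π))) - x^2/π + √(3)·x/√(π) + 1/2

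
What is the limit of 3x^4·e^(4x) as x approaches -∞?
This is a 0·∞ indeterminate form at x → -∞.
Rewrite the product as 3x^4 / e^(-4x) (an ∞/∞ form) and apply L'Hôpital, or use the standard hierarchy e^(4|x|) ≫ |x^4| as x → -∞.
The indeterminate product → 0, so the limit = 0.

Final answer: 0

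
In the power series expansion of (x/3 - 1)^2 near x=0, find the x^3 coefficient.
Expand to order 3: (x/3 - 1)^2 = x^2/9 - 2·x/3 + 1 + O(x^4).
The coefficient of x^3 is 0.

Final answer: 0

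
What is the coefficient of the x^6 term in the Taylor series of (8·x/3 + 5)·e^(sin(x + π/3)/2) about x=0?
24373·e^(√(3)/4)/2949120 + 1051·√(3)·e^(√(3)/4)/49152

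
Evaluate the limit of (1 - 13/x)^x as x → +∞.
As x → +∞: this is the defining limit (1 - 13/x)^x → e^(-13).
Limit = e^(-13).

Final answer: e^(-13)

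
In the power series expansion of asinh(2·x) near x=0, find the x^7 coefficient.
Expand to order 7: asinh(2·x) = -40·x^7/7 + 12·x^5/5 - 4·x^3/3 + 2·x + O(x^8).
The coefficient of x^7 is -40/7.

Final answer: -40/7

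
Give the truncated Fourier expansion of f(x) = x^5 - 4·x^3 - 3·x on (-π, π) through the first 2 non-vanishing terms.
(-48·π^2 + 2·π^4 + 282)·sin(x) + (-π^4 - 21/2 + 9·π^2)·sin(2·x)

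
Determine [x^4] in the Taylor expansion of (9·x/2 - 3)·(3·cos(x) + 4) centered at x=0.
Expand to order 4: (9·x/2 - 3)·(3·cos(x) + 4) = -3·x^4/8 - 27·x^3/4 + 9·x^2/2 + 63·x/2 - 21 + O(x^5).
The coefficient of x^4 is -3/8.

Final answer: -3/8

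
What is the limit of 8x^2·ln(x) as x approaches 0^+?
This is a 0·∞ indeterminate form at x → 0⁺.
Rewrite the product as 8·ln(x) / x^(-2) and apply L'Hôpital, or use the standard hierarchy x^(-2) ≫ |ln x| as x → 0⁺.
The indeterminate product → 0, so the limit = 0.

Final answer: 0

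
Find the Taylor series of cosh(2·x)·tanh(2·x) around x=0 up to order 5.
4·x^5/15 + 4·x^3/3 + 2·x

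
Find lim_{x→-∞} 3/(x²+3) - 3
Evaluate the dominant behaviour as x → -∞; each term tends to a finite value or vanishes.
Limit = -3.

Final answer: -3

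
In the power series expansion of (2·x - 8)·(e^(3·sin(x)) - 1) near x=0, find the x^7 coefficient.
Expand to order 7: (2·x - 8)·(e^(3·sin(x)) - 1) = 487·x^7/120 + 79·x^6/10 + 107·x^5/20 - 7·x^4 - 23·x^3 - 30·x^2 - 24·x + O(x^8).
The coefficient of x^7 is 487/120.

Final answer: 487/120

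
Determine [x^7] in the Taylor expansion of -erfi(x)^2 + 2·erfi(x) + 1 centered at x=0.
Expand to order 7: -erfi(x)^2 + 2·erfi(x) + 1 = 2·x^7/(21·√(π)) - 56·x^6/(45·π) + 2·x^5/(5·√(π)) - 8·x^4/(3·π) + 4·x^3/(3·√(π)) - 4·x^2/π + 4·x/√(π) + 1 + O(x^8).
The coefficient of x^7 is 2/(21·√(π)).

Final answer: 2/(21·√(π))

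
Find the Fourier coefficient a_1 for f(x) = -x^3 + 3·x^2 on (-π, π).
a_1 = (1/π) ∫_{-π}^{π} f(x)·cos(1x) dx.
Evaluate the integral (use parity and integration by parts as needed): a_1 = -12.

Final answer: -12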